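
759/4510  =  69/410 =0.17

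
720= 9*80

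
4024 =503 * 8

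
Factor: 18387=3^4*227^1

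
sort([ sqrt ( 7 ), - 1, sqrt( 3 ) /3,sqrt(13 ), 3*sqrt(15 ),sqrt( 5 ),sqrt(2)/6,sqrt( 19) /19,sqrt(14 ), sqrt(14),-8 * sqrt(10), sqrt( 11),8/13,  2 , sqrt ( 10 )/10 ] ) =[-8*sqrt( 10), - 1, sqrt( 19) /19 , sqrt ( 2 ) /6, sqrt(10) /10, sqrt (3) /3,  8/13, 2, sqrt(5), sqrt( 7),  sqrt( 11 ), sqrt ( 13 ), sqrt( 14),sqrt (14), 3*sqrt( 15)]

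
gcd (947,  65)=1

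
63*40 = 2520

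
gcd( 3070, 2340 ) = 10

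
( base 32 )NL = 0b1011110101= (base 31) od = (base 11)629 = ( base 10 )757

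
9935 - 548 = 9387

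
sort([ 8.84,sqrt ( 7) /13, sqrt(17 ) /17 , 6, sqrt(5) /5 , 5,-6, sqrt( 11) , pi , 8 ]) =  [ - 6, sqrt (7) /13,  sqrt( 17) /17, sqrt(5)/5,pi,sqrt(11 ),  5,6,8,  8.84 ]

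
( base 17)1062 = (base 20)CAH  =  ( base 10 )5017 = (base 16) 1399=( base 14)1b85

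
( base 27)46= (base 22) 54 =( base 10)114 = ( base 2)1110010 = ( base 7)222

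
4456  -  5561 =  - 1105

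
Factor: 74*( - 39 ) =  - 2886= - 2^1 *3^1*13^1*37^1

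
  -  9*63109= -567981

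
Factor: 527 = 17^1* 31^1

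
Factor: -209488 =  - 2^4*13093^1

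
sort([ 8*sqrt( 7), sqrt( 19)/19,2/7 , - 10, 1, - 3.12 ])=[ - 10,  -  3.12,  sqrt( 19 ) /19, 2/7, 1, 8 * sqrt(7)]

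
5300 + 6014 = 11314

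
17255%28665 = 17255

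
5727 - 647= 5080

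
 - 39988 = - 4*9997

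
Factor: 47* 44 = 2^2*11^1*47^1 = 2068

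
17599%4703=3490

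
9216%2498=1722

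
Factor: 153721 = 347^1 * 443^1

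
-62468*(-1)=62468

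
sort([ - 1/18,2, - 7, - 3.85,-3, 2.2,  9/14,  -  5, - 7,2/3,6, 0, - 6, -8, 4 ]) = [  -  8, - 7, - 7, - 6, - 5, - 3.85,-3, - 1/18,0, 9/14,2/3, 2, 2.2, 4,  6] 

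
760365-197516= 562849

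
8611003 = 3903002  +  4708001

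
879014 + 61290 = 940304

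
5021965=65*77261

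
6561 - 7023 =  - 462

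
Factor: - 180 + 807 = 3^1*11^1*19^1 = 627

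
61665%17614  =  8823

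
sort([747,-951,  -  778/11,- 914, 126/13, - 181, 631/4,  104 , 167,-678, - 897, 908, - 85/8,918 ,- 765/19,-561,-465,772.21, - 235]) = [ - 951, - 914, - 897, -678 , - 561, - 465, - 235 ,-181, - 778/11, - 765/19, - 85/8, 126/13, 104,  631/4, 167, 747, 772.21 , 908, 918]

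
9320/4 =2330 = 2330.00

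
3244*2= 6488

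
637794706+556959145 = 1194753851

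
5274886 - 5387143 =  - 112257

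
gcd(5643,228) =57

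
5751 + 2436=8187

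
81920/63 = 1300 + 20/63 = 1300.32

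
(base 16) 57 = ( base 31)2p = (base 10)87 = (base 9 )106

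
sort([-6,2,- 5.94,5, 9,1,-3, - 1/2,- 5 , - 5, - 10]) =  [ - 10, - 6, - 5.94,-5 , - 5,-3, - 1/2, 1,2,5,9 ]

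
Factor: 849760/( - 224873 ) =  - 2^5 * 5^1 * 11^( - 1)*47^1*113^1*20443^( - 1) 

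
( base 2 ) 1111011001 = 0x3D9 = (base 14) 505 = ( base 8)1731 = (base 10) 985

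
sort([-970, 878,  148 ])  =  [ - 970, 148, 878]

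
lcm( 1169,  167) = 1169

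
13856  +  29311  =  43167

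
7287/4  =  1821 + 3/4 = 1821.75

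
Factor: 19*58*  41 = 2^1*19^1 * 29^1*41^1 =45182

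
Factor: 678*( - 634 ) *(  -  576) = 247594752 = 2^8 * 3^3 *113^1 * 317^1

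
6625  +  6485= 13110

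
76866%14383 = 4951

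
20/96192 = 5/24048 = 0.00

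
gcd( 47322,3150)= 18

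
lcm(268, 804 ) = 804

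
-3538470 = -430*8229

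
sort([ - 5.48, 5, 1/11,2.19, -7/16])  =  [ - 5.48, - 7/16 , 1/11, 2.19, 5 ]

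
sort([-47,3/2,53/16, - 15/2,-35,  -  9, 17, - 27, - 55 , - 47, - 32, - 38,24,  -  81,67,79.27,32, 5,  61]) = [ - 81,  -  55, - 47,-47,-38,- 35,-32,-27,-9, - 15/2, 3/2, 53/16, 5,17,  24, 32,61, 67, 79.27]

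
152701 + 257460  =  410161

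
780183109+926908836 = 1707091945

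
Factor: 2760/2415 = 2^3*7^(-1) =8/7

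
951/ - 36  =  -317/12=   - 26.42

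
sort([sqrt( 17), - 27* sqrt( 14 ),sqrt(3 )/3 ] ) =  [ - 27*sqrt(14 ), sqrt( 3) /3, sqrt(17 ) ] 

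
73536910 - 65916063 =7620847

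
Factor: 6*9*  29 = 2^1*3^3*29^1=1566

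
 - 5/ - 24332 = 5/24332 = 0.00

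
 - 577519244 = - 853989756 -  - 276470512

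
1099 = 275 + 824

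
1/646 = 1/646= 0.00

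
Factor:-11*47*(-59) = 11^1*47^1*59^1   =  30503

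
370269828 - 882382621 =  - 512112793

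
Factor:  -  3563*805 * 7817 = - 22420836655 = - 5^1*7^2*23^1*509^1*7817^1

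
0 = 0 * 5785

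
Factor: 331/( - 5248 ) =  -2^(  -  7) * 41^( - 1)*331^1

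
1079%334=77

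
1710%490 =240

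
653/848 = 653/848 =0.77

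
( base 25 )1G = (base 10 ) 41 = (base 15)2b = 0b101001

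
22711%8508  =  5695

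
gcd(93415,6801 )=1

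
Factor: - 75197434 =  - 2^1*13^1*769^1*3761^1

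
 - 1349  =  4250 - 5599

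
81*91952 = 7448112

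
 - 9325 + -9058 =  - 18383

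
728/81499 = 728/81499 = 0.01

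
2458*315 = 774270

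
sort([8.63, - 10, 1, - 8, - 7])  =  [ - 10,  -  8,  -  7, 1, 8.63]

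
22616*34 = 768944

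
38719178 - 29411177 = 9308001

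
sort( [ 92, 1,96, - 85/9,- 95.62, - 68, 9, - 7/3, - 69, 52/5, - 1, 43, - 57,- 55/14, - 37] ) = [-95.62,  -  69, - 68, - 57 ,-37, - 85/9,-55/14, - 7/3, - 1, 1,9, 52/5,43, 92,  96 ] 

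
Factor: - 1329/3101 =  - 3^1*7^ ( - 1 ) = - 3/7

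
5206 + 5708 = 10914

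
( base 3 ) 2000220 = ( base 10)1482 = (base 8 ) 2712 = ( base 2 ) 10111001010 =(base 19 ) 420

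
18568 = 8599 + 9969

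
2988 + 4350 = 7338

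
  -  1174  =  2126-3300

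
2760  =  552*5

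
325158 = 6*54193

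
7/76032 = 7/76032  =  0.00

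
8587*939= 8063193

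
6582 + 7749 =14331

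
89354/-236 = - 44677/118 = -  378.62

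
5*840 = 4200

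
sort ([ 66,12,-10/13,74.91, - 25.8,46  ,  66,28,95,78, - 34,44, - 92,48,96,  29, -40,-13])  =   [-92 , - 40, - 34, - 25.8, - 13, - 10/13,12, 28,29,44,46,48,66, 66, 74.91, 78,95,96] 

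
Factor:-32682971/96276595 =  - 5^( - 1)*29^1*1126999^1 * 19255319^(-1)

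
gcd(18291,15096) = 3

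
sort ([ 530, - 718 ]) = [-718,530] 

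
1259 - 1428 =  - 169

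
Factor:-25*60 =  - 1500 = - 2^2*3^1*5^3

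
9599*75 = 719925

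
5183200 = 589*8800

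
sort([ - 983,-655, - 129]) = [  -  983, - 655, - 129]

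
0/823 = 0=0.00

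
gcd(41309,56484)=1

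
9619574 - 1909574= 7710000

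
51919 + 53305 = 105224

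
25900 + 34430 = 60330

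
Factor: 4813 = 4813^1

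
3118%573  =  253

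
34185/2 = 34185/2 =17092.50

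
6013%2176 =1661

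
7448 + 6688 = 14136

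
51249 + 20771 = 72020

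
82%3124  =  82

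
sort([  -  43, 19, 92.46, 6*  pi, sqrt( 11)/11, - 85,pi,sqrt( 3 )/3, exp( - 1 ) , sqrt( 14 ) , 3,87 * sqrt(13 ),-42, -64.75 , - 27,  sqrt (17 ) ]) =[-85, - 64.75, - 43, - 42, - 27,sqrt( 11)/11,exp( - 1 ),sqrt( 3 )/3,  3,pi, sqrt(14),  sqrt(17 ), 6*pi,19,  92.46,87*sqrt (13 )] 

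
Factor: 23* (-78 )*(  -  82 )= 2^2*3^1 * 13^1 * 23^1*41^1 = 147108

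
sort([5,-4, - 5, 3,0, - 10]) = [- 10, - 5, - 4,0,3, 5 ]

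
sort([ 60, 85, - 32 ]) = [ - 32, 60, 85]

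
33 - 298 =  - 265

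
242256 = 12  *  20188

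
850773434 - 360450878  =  490322556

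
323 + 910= 1233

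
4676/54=86  +  16/27=86.59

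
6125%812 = 441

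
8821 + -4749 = 4072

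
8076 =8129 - 53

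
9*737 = 6633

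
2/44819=2/44819 = 0.00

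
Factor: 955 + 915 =1870 = 2^1*5^1*11^1*17^1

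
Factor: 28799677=257^1*112061^1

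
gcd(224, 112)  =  112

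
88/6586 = 44/3293  =  0.01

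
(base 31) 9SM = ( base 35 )7rj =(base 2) 10010101000011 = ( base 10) 9539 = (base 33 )8p2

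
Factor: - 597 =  - 3^1*199^1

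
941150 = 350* 2689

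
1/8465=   1/8465 = 0.00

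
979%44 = 11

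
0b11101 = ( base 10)29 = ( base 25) 14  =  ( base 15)1E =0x1D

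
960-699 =261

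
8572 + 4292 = 12864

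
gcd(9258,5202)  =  6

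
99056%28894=12374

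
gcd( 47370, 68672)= 2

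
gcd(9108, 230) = 46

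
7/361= 7/361 = 0.02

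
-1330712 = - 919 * 1448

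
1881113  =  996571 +884542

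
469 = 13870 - 13401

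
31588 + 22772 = 54360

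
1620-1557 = 63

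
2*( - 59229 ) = - 118458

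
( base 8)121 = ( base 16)51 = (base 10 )81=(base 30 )2l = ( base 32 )2h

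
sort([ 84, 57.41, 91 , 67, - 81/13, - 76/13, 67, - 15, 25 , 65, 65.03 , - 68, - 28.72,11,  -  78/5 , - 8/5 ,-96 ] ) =[ - 96, - 68, - 28.72, -78/5, - 15, - 81/13, - 76/13, - 8/5, 11, 25, 57.41,65, 65.03, 67, 67, 84,91 ]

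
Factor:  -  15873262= - 2^1*7936631^1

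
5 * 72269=361345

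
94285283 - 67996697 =26288586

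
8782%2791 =409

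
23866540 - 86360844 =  - 62494304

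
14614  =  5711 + 8903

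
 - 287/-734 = 287/734 = 0.39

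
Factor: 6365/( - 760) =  - 67/8 = -2^( - 3)*67^1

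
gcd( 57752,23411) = 1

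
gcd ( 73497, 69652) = 1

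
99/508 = 99/508 = 0.19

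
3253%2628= 625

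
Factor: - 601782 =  - 2^1*3^1*100297^1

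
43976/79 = 43976/79 = 556.66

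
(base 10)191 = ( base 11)164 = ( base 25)7G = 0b10111111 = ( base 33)5Q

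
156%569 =156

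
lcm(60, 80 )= 240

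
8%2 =0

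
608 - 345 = 263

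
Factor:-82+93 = 11^1= 11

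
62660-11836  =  50824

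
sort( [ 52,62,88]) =[52, 62, 88]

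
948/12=79 = 79.00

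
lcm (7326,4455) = 329670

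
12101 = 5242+6859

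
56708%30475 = 26233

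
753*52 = 39156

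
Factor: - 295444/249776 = -317/268 = - 2^( - 2) * 67^( - 1 )*317^1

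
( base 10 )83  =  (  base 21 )3k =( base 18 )4b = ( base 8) 123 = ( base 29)2p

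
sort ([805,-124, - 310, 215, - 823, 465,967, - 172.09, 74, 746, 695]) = [  -  823, -310,  -  172.09,-124,74, 215,465, 695, 746, 805, 967 ] 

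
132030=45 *2934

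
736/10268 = 184/2567 = 0.07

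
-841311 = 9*( - 93479)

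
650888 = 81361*8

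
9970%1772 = 1110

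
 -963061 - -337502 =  - 625559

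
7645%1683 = 913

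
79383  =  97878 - 18495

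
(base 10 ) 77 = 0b1001101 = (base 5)302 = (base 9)85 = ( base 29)2j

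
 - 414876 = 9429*( -44) 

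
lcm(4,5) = 20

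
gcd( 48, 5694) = 6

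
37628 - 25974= 11654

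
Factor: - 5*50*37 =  - 2^1*5^3*37^1 = -9250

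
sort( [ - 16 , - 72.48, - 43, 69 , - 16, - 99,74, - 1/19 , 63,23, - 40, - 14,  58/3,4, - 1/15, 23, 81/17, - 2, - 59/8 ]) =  [ - 99, - 72.48,  -  43, - 40, - 16 ,-16, - 14, - 59/8, -2,-1/15, -1/19  ,  4, 81/17 , 58/3,  23,23, 63, 69, 74]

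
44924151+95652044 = 140576195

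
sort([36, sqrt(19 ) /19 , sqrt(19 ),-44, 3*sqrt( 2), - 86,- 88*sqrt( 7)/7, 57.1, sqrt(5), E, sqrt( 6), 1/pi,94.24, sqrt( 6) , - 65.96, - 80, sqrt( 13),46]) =[-86,-80, - 65.96, - 44, - 88*sqrt( 7) /7 , sqrt( 19) /19, 1/pi, sqrt(5),  sqrt( 6),sqrt ( 6 ) , E, sqrt( 13 ),  3*sqrt( 2), sqrt( 19), 36, 46, 57.1, 94.24] 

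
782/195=4 + 2/195  =  4.01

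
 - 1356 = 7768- 9124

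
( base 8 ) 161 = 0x71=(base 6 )305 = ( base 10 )113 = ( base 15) 78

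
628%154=12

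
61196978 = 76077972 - 14880994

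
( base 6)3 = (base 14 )3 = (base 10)3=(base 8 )3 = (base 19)3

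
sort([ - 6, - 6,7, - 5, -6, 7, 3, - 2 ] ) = [  -  6, - 6, - 6, - 5, - 2, 3 , 7, 7 ]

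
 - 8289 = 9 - 8298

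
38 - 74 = - 36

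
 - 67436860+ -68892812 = -136329672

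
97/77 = 1 + 20/77 = 1.26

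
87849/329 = 267+6/329 = 267.02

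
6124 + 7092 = 13216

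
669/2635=669/2635 = 0.25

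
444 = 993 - 549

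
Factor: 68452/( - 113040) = -109/180 = -2^(-2)*3^( - 2)*5^( - 1)*109^1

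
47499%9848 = 8107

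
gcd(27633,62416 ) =1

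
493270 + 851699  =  1344969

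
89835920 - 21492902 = 68343018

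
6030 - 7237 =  - 1207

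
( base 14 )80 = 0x70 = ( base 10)112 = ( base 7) 220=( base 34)3a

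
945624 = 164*5766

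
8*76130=609040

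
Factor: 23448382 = 2^1*11724191^1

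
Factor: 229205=5^1*45841^1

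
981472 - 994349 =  - 12877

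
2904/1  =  2904 = 2904.00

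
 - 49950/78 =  - 8325/13 = -640.38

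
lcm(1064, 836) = 11704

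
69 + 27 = 96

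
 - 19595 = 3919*( - 5 )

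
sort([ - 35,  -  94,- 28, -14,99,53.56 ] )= [-94, - 35,- 28, - 14, 53.56,99]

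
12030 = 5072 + 6958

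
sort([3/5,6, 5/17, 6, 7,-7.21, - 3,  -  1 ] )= [ - 7.21, - 3 , - 1,5/17,3/5, 6 , 6,7]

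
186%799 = 186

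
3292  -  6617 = -3325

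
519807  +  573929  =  1093736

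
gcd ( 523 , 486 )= 1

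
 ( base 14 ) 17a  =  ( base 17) 10f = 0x130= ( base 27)B7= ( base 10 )304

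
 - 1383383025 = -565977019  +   - 817406006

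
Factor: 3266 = 2^1*23^1*71^1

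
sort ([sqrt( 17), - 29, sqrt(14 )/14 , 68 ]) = [ - 29,sqrt( 14)/14, sqrt(17),  68 ]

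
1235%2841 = 1235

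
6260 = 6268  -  8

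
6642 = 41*162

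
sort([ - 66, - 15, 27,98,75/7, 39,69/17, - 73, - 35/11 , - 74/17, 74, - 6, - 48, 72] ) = [ - 73, - 66, - 48 ,-15, - 6,-74/17, - 35/11, 69/17, 75/7,27,39,72,74, 98]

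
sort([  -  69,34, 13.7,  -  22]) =[ - 69, - 22, 13.7, 34]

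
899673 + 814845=1714518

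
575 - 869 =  - 294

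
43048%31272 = 11776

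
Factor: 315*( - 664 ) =-209160 = -2^3*3^2*5^1*7^1*83^1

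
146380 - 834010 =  - 687630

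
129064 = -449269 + 578333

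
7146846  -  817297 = 6329549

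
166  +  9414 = 9580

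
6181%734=309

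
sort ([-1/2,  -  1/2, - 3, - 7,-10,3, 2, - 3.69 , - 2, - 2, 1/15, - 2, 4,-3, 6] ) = [ - 10, - 7,-3.69, - 3, - 3,- 2, - 2, - 2, - 1/2, - 1/2, 1/15, 2,  3,4, 6]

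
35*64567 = 2259845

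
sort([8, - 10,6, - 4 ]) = [ - 10, - 4,6,8]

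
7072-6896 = 176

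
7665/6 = 1277 + 1/2 =1277.50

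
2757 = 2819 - 62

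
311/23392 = 311/23392 = 0.01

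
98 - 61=37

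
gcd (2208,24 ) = 24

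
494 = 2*247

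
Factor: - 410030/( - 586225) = 626/895 = 2^1*5^( - 1)*179^( - 1)*313^1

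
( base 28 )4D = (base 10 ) 125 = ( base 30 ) 45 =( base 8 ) 175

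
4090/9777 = 4090/9777 = 0.42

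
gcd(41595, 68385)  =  705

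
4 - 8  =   - 4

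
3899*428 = 1668772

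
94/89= 94/89 = 1.06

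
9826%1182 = 370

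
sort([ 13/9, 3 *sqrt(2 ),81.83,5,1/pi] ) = [1/pi,13/9,3*sqrt(2 ),5,81.83] 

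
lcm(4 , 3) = 12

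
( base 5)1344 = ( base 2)11100000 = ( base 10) 224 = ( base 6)1012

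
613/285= 2 + 43/285  =  2.15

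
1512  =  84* 18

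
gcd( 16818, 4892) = 2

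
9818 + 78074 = 87892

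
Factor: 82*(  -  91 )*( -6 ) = 2^2*3^1*7^1 * 13^1*41^1 = 44772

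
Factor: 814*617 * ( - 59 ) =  - 29632042 = - 2^1* 11^1 * 37^1*59^1*617^1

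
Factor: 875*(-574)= -2^1  *  5^3*7^2*41^1  =  - 502250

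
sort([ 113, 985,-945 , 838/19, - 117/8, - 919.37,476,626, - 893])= [-945 , - 919.37, - 893, - 117/8,  838/19, 113, 476 , 626, 985 ]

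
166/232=83/116 = 0.72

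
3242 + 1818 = 5060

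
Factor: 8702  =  2^1*19^1*229^1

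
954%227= 46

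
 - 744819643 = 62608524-807428167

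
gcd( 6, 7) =1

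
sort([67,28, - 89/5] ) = [ - 89/5, 28, 67]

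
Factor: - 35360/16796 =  - 2^3*5^1*19^( - 1 )  =  - 40/19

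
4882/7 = 697 + 3/7 = 697.43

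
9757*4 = 39028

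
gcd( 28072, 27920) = 8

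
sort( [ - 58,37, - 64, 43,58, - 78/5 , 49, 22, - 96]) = [ - 96, - 64, - 58, - 78/5 , 22, 37 , 43, 49,58] 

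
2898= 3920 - 1022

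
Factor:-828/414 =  - 2 = - 2^1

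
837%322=193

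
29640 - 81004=-51364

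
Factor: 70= 2^1*5^1*7^1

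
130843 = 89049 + 41794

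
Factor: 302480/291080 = 2^1*199^1*383^( - 1 ) = 398/383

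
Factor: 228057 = 3^1*19^1 * 4001^1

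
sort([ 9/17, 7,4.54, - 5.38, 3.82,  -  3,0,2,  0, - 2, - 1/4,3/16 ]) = [  -  5.38,  -  3, - 2, - 1/4, 0, 0,3/16, 9/17,2, 3.82, 4.54, 7 ]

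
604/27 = 22 + 10/27 = 22.37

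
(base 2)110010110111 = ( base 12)1a73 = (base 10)3255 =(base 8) 6267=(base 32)35N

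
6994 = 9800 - 2806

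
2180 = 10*218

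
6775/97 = 69 + 82/97 = 69.85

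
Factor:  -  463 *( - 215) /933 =99545/933 = 3^( - 1)*5^1*43^1*311^( - 1)*463^1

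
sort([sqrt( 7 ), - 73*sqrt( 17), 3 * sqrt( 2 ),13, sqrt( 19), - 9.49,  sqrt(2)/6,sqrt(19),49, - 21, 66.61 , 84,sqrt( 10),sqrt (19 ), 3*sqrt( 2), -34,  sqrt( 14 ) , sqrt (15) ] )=[-73  *  sqrt( 17), - 34, - 21, - 9.49,sqrt( 2)/6,sqrt( 7), sqrt(10 ) , sqrt( 14),sqrt( 15),3*sqrt( 2),3*sqrt( 2),sqrt( 19),sqrt( 19 ) , sqrt(19),13,49 , 66.61,84 ] 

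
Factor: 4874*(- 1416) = -2^4*3^1*59^1*2437^1= -6901584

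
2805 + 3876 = 6681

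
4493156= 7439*604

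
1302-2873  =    -  1571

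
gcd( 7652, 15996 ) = 4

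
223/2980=223/2980 = 0.07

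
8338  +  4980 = 13318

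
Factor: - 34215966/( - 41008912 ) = 2^( - 3 )*3^3*7^( - 1)*227^( - 1)*1613^( - 1)*633629^1 = 17107983/20504456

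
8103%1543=388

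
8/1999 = 8/1999 = 0.00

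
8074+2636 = 10710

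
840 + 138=978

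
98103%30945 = 5268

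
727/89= 8 + 15/89 = 8.17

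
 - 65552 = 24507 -90059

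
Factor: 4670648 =2^3*17^1*61^1*563^1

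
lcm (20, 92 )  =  460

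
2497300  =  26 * 96050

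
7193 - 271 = 6922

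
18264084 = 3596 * 5079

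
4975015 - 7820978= - 2845963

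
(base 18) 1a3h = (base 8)21667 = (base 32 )8tn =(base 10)9143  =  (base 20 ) 12h3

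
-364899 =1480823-1845722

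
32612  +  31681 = 64293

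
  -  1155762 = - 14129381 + 12973619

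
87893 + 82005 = 169898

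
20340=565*36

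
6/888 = 1/148 = 0.01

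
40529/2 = 20264 + 1/2 = 20264.50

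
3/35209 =3/35209 = 0.00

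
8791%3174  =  2443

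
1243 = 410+833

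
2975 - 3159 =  - 184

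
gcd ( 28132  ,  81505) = 1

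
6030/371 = 16 + 94/371 = 16.25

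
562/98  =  281/49  =  5.73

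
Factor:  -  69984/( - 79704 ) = 2^2 * 3^2*41^( - 1) = 36/41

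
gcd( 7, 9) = 1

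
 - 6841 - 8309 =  - 15150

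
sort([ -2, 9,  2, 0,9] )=[ - 2,0, 2, 9, 9 ]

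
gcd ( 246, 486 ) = 6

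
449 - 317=132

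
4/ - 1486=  - 1 +741/743  =  - 0.00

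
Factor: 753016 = 2^3*11^1*43^1*199^1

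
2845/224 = 2845/224 = 12.70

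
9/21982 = 9/21982 = 0.00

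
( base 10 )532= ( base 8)1024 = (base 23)103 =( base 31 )h5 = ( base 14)2A0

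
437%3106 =437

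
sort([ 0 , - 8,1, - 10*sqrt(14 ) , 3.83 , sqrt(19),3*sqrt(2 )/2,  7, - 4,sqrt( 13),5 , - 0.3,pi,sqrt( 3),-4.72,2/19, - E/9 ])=[ - 10*sqrt( 14), - 8, - 4.72, - 4, - E/9,-0.3,  0,2/19,1, sqrt(3),3* sqrt(2)/2,  pi,sqrt(13 ),3.83,sqrt(19), 5, 7] 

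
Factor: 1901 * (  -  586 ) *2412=- 2686934232 = - 2^3*3^2 * 67^1* 293^1*1901^1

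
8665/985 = 1733/197 = 8.80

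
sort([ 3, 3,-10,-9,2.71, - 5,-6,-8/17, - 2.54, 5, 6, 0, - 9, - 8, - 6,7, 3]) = [-10,  -  9, - 9, - 8,-6, - 6, - 5,-2.54, - 8/17, 0, 2.71,3, 3, 3, 5,6, 7]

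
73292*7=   513044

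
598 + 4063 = 4661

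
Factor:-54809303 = -54809303^1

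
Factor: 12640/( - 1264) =-10= - 2^1*5^1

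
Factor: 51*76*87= 337212  =  2^2*3^2*17^1*19^1*29^1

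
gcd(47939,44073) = 1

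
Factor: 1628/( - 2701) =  - 2^2*11^1*73^( - 1) =- 44/73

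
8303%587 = 85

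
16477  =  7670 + 8807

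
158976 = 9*17664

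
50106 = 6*8351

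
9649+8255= 17904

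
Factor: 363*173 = 62799 = 3^1*11^2*173^1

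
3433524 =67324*51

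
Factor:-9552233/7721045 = - 5^ ( - 1) * 47^1 * 167^1*1217^1*1544209^(-1)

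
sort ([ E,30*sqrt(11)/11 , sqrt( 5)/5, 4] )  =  [sqrt (5)/5, E , 4, 30*sqrt( 11)/11]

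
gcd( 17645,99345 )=5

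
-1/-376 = 1/376=0.00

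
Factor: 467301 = 3^1 * 53^1 * 2939^1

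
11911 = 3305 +8606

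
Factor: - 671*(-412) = 276452=2^2*11^1 * 61^1*103^1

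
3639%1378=883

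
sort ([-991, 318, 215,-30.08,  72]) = [-991,-30.08,  72, 215,318]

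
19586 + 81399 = 100985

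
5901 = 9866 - 3965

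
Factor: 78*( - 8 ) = -2^4*3^1*13^1 = - 624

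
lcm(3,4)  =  12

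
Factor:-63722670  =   - 2^1*3^1*5^1 * 11^1*31^1  *6229^1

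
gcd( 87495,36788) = 1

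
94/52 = 1 + 21/26 = 1.81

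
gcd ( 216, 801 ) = 9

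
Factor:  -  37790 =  - 2^1*5^1*3779^1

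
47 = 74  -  27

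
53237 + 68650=121887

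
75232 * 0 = 0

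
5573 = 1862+3711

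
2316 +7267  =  9583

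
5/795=1/159 = 0.01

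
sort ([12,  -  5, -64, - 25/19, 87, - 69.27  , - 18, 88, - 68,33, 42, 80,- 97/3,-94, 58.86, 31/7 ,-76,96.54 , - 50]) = [ - 94 ,-76,  -  69.27, -68, - 64, - 50,-97/3,  -  18, - 5,- 25/19, 31/7,12, 33, 42 , 58.86,80,  87 , 88,96.54]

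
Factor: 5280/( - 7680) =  - 11/16 = - 2^( - 4)*11^1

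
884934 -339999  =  544935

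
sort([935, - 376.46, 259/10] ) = [-376.46, 259/10, 935] 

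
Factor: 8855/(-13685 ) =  - 11^1*17^( - 1) = - 11/17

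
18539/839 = 18539/839  =  22.10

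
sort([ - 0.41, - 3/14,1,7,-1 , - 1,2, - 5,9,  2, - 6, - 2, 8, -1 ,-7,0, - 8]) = [ - 8, - 7,- 6 ,-5, - 2, - 1, - 1, - 1, - 0.41, - 3/14,0,1,2,2,7,8,9] 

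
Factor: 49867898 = 2^1*24933949^1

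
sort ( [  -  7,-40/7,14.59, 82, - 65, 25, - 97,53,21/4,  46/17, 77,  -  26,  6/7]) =[ - 97,-65,- 26, - 7,-40/7,6/7, 46/17, 21/4, 14.59 , 25, 53, 77,  82 ]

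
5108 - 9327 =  - 4219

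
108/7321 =108/7321 = 0.01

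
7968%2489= 501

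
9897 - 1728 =8169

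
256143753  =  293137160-36993407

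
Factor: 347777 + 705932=67^1*15727^1 = 1053709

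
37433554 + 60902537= 98336091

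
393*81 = 31833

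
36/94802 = 18/47401= 0.00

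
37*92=3404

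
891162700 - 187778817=703383883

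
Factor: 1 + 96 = 97 = 97^1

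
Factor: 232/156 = 2^1*3^(-1)*13^( - 1 )*29^1 =58/39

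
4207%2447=1760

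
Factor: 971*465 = 3^1*5^1*31^1*971^1 = 451515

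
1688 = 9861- 8173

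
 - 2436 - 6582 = - 9018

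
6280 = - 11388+17668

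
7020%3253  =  514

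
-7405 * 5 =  - 37025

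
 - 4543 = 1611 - 6154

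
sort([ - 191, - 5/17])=[ - 191, - 5/17 ] 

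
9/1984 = 9/1984 = 0.00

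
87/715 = 87/715=0.12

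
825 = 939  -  114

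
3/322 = 3/322 = 0.01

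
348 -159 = 189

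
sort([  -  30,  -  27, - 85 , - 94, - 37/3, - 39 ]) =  [ - 94,-85, -39, -30, - 27, - 37/3 ]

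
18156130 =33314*545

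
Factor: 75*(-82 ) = -6150 = -  2^1*3^1*5^2*41^1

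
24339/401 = 60 + 279/401 = 60.70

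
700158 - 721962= - 21804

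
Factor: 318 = 2^1*3^1* 53^1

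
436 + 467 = 903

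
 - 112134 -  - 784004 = 671870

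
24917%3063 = 413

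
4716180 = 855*5516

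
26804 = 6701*4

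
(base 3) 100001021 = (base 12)3997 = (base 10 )6595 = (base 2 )1100111000011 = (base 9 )10037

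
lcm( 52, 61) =3172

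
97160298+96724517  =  193884815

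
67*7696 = 515632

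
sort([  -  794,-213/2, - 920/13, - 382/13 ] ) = [ -794, - 213/2, - 920/13, - 382/13]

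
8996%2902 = 290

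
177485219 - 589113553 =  - 411628334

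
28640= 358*80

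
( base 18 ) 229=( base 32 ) LL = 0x2b5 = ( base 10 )693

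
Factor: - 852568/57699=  - 2^3*3^( -3 )*19^1* 71^1*79^1*2137^(-1 )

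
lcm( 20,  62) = 620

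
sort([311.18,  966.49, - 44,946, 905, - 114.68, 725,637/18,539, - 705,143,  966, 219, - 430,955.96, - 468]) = [ - 705, - 468, - 430, - 114.68, - 44,637/18, 143 , 219,311.18,539 , 725, 905, 946, 955.96,966,966.49 ] 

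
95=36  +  59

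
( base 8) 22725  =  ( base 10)9685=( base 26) E8D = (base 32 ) 9el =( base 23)i72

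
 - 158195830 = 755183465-913379295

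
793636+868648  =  1662284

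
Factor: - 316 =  - 2^2* 79^1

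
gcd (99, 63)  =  9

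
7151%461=236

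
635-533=102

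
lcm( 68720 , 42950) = 343600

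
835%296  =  243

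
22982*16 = 367712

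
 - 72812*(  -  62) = 4514344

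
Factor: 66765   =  3^1*5^1* 4451^1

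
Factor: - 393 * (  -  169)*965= 64092405=3^1*5^1*13^2*131^1*193^1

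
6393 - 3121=3272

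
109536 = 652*168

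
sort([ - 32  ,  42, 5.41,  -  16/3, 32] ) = [  -  32, - 16/3, 5.41, 32, 42 ] 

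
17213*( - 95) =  - 1635235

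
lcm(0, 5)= 0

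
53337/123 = 433 + 26/41 = 433.63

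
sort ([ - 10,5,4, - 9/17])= [  -  10, - 9/17,4,5 ]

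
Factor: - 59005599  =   - 3^1 * 359^1 * 54787^1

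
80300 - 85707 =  - 5407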